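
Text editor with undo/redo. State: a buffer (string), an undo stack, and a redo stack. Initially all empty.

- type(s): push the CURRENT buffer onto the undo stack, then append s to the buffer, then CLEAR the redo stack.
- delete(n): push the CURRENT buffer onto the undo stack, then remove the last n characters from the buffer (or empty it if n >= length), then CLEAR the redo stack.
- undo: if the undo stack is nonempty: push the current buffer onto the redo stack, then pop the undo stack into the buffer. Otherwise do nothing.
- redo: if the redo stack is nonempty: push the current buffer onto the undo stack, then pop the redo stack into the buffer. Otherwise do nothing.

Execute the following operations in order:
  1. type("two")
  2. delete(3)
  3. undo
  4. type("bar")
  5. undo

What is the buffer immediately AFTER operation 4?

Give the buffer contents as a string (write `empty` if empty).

Answer: twobar

Derivation:
After op 1 (type): buf='two' undo_depth=1 redo_depth=0
After op 2 (delete): buf='(empty)' undo_depth=2 redo_depth=0
After op 3 (undo): buf='two' undo_depth=1 redo_depth=1
After op 4 (type): buf='twobar' undo_depth=2 redo_depth=0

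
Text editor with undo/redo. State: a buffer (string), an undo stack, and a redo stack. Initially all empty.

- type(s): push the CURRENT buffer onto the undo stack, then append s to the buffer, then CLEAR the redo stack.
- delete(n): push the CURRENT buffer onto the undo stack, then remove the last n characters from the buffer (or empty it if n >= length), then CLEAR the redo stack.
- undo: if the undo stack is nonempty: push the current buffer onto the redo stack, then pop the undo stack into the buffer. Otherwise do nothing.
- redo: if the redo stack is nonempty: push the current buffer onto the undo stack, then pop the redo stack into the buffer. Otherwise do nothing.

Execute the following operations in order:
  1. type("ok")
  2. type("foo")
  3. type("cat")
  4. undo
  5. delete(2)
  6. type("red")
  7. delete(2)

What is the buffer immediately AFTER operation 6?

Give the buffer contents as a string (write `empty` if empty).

Answer: okfred

Derivation:
After op 1 (type): buf='ok' undo_depth=1 redo_depth=0
After op 2 (type): buf='okfoo' undo_depth=2 redo_depth=0
After op 3 (type): buf='okfoocat' undo_depth=3 redo_depth=0
After op 4 (undo): buf='okfoo' undo_depth=2 redo_depth=1
After op 5 (delete): buf='okf' undo_depth=3 redo_depth=0
After op 6 (type): buf='okfred' undo_depth=4 redo_depth=0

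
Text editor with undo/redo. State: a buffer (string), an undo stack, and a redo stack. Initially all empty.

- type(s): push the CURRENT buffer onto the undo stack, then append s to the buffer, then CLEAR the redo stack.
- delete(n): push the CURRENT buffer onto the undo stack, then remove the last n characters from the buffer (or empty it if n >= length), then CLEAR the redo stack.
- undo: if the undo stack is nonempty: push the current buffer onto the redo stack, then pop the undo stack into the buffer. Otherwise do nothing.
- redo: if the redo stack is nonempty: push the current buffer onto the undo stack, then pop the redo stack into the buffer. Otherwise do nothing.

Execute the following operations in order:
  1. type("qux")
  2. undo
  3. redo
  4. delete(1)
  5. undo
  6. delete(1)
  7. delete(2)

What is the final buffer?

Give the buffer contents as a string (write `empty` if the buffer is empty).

Answer: empty

Derivation:
After op 1 (type): buf='qux' undo_depth=1 redo_depth=0
After op 2 (undo): buf='(empty)' undo_depth=0 redo_depth=1
After op 3 (redo): buf='qux' undo_depth=1 redo_depth=0
After op 4 (delete): buf='qu' undo_depth=2 redo_depth=0
After op 5 (undo): buf='qux' undo_depth=1 redo_depth=1
After op 6 (delete): buf='qu' undo_depth=2 redo_depth=0
After op 7 (delete): buf='(empty)' undo_depth=3 redo_depth=0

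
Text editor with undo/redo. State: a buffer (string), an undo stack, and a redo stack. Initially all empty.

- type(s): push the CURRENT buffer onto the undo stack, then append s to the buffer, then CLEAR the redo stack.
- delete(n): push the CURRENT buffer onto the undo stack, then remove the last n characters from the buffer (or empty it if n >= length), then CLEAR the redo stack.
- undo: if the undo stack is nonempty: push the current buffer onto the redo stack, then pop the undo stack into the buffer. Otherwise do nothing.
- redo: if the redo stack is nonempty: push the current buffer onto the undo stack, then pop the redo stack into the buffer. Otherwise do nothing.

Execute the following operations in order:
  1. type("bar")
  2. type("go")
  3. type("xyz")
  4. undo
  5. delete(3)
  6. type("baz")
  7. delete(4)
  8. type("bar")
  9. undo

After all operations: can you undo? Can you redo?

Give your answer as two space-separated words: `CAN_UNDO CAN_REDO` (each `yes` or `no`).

After op 1 (type): buf='bar' undo_depth=1 redo_depth=0
After op 2 (type): buf='bargo' undo_depth=2 redo_depth=0
After op 3 (type): buf='bargoxyz' undo_depth=3 redo_depth=0
After op 4 (undo): buf='bargo' undo_depth=2 redo_depth=1
After op 5 (delete): buf='ba' undo_depth=3 redo_depth=0
After op 6 (type): buf='babaz' undo_depth=4 redo_depth=0
After op 7 (delete): buf='b' undo_depth=5 redo_depth=0
After op 8 (type): buf='bbar' undo_depth=6 redo_depth=0
After op 9 (undo): buf='b' undo_depth=5 redo_depth=1

Answer: yes yes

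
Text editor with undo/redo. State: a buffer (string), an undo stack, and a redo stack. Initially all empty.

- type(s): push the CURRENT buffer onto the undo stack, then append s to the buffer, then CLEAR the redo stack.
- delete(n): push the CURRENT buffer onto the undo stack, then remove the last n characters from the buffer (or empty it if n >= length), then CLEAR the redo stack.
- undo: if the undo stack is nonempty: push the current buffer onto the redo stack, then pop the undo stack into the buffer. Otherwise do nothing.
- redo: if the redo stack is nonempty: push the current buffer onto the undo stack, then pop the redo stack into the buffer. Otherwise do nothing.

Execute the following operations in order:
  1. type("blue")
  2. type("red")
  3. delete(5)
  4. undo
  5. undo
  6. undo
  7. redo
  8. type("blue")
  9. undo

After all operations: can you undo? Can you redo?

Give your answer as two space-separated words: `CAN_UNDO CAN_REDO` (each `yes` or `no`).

Answer: yes yes

Derivation:
After op 1 (type): buf='blue' undo_depth=1 redo_depth=0
After op 2 (type): buf='bluered' undo_depth=2 redo_depth=0
After op 3 (delete): buf='bl' undo_depth=3 redo_depth=0
After op 4 (undo): buf='bluered' undo_depth=2 redo_depth=1
After op 5 (undo): buf='blue' undo_depth=1 redo_depth=2
After op 6 (undo): buf='(empty)' undo_depth=0 redo_depth=3
After op 7 (redo): buf='blue' undo_depth=1 redo_depth=2
After op 8 (type): buf='blueblue' undo_depth=2 redo_depth=0
After op 9 (undo): buf='blue' undo_depth=1 redo_depth=1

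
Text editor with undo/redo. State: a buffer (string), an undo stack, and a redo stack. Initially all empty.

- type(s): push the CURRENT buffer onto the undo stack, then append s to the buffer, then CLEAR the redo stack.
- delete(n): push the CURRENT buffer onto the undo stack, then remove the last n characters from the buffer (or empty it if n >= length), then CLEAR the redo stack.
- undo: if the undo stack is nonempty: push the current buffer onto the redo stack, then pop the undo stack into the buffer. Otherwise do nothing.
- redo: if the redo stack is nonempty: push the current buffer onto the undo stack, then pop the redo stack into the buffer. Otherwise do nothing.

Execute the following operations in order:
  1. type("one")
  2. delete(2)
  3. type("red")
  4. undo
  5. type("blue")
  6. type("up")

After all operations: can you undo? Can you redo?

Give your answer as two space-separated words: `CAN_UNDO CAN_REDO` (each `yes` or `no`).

After op 1 (type): buf='one' undo_depth=1 redo_depth=0
After op 2 (delete): buf='o' undo_depth=2 redo_depth=0
After op 3 (type): buf='ored' undo_depth=3 redo_depth=0
After op 4 (undo): buf='o' undo_depth=2 redo_depth=1
After op 5 (type): buf='oblue' undo_depth=3 redo_depth=0
After op 6 (type): buf='oblueup' undo_depth=4 redo_depth=0

Answer: yes no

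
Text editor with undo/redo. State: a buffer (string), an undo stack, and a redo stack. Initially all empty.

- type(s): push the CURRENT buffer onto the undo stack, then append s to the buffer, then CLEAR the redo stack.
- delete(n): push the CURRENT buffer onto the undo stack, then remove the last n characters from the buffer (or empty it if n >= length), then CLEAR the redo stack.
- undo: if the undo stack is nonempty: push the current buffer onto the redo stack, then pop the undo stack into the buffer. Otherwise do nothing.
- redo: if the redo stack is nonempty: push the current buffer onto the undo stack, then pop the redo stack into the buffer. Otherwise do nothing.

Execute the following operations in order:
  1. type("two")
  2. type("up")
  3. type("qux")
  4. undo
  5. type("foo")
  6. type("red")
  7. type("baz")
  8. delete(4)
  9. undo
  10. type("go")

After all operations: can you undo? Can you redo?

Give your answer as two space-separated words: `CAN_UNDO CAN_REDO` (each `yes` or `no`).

Answer: yes no

Derivation:
After op 1 (type): buf='two' undo_depth=1 redo_depth=0
After op 2 (type): buf='twoup' undo_depth=2 redo_depth=0
After op 3 (type): buf='twoupqux' undo_depth=3 redo_depth=0
After op 4 (undo): buf='twoup' undo_depth=2 redo_depth=1
After op 5 (type): buf='twoupfoo' undo_depth=3 redo_depth=0
After op 6 (type): buf='twoupfoored' undo_depth=4 redo_depth=0
After op 7 (type): buf='twoupfooredbaz' undo_depth=5 redo_depth=0
After op 8 (delete): buf='twoupfoore' undo_depth=6 redo_depth=0
After op 9 (undo): buf='twoupfooredbaz' undo_depth=5 redo_depth=1
After op 10 (type): buf='twoupfooredbazgo' undo_depth=6 redo_depth=0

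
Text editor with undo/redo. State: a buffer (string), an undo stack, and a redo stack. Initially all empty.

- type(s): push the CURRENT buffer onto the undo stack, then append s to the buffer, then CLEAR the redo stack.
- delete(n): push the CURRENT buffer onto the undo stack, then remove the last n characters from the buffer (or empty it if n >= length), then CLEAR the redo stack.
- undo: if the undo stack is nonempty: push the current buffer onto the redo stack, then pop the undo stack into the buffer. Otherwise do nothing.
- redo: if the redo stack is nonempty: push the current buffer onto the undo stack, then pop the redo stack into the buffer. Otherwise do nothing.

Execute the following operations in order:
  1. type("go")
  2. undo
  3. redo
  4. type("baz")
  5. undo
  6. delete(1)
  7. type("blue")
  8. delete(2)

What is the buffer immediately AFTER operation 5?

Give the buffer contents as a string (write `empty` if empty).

After op 1 (type): buf='go' undo_depth=1 redo_depth=0
After op 2 (undo): buf='(empty)' undo_depth=0 redo_depth=1
After op 3 (redo): buf='go' undo_depth=1 redo_depth=0
After op 4 (type): buf='gobaz' undo_depth=2 redo_depth=0
After op 5 (undo): buf='go' undo_depth=1 redo_depth=1

Answer: go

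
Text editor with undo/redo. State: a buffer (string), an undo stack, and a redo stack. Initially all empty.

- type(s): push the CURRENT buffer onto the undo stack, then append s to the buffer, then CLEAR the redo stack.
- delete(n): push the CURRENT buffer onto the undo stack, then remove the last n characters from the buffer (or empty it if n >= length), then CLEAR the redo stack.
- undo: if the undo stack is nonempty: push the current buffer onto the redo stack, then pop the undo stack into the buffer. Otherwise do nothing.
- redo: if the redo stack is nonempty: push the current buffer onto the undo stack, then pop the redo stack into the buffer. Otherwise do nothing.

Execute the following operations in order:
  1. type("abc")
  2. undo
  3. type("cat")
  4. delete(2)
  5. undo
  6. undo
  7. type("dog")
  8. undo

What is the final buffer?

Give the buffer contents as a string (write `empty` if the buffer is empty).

Answer: empty

Derivation:
After op 1 (type): buf='abc' undo_depth=1 redo_depth=0
After op 2 (undo): buf='(empty)' undo_depth=0 redo_depth=1
After op 3 (type): buf='cat' undo_depth=1 redo_depth=0
After op 4 (delete): buf='c' undo_depth=2 redo_depth=0
After op 5 (undo): buf='cat' undo_depth=1 redo_depth=1
After op 6 (undo): buf='(empty)' undo_depth=0 redo_depth=2
After op 7 (type): buf='dog' undo_depth=1 redo_depth=0
After op 8 (undo): buf='(empty)' undo_depth=0 redo_depth=1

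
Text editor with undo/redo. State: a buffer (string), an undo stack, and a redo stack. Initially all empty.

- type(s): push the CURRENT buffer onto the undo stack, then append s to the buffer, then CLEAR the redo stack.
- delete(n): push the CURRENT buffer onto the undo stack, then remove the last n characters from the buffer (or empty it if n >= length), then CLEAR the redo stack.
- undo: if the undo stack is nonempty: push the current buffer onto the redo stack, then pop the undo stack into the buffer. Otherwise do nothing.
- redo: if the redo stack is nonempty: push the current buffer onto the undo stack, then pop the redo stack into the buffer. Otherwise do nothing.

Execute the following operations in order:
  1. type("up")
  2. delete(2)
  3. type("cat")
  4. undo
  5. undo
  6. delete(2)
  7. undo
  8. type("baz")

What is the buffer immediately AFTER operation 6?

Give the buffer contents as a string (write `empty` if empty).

Answer: empty

Derivation:
After op 1 (type): buf='up' undo_depth=1 redo_depth=0
After op 2 (delete): buf='(empty)' undo_depth=2 redo_depth=0
After op 3 (type): buf='cat' undo_depth=3 redo_depth=0
After op 4 (undo): buf='(empty)' undo_depth=2 redo_depth=1
After op 5 (undo): buf='up' undo_depth=1 redo_depth=2
After op 6 (delete): buf='(empty)' undo_depth=2 redo_depth=0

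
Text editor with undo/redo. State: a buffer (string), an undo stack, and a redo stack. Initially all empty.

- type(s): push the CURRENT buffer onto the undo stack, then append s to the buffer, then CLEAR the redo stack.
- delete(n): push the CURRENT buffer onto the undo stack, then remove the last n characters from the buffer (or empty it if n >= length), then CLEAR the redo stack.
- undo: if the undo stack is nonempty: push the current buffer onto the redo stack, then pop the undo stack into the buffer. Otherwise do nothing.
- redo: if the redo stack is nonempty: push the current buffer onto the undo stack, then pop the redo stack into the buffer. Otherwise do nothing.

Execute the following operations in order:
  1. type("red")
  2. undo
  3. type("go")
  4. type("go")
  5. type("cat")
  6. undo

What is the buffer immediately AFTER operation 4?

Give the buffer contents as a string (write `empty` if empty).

Answer: gogo

Derivation:
After op 1 (type): buf='red' undo_depth=1 redo_depth=0
After op 2 (undo): buf='(empty)' undo_depth=0 redo_depth=1
After op 3 (type): buf='go' undo_depth=1 redo_depth=0
After op 4 (type): buf='gogo' undo_depth=2 redo_depth=0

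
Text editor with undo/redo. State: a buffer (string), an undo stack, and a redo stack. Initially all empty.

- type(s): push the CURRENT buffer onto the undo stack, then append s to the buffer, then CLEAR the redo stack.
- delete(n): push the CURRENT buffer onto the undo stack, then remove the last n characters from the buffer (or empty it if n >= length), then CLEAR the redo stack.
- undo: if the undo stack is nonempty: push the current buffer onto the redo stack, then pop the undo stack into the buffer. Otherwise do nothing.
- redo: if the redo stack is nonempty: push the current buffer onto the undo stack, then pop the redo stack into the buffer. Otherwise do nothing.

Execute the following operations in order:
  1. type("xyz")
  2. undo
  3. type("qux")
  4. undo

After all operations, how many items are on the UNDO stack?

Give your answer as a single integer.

Answer: 0

Derivation:
After op 1 (type): buf='xyz' undo_depth=1 redo_depth=0
After op 2 (undo): buf='(empty)' undo_depth=0 redo_depth=1
After op 3 (type): buf='qux' undo_depth=1 redo_depth=0
After op 4 (undo): buf='(empty)' undo_depth=0 redo_depth=1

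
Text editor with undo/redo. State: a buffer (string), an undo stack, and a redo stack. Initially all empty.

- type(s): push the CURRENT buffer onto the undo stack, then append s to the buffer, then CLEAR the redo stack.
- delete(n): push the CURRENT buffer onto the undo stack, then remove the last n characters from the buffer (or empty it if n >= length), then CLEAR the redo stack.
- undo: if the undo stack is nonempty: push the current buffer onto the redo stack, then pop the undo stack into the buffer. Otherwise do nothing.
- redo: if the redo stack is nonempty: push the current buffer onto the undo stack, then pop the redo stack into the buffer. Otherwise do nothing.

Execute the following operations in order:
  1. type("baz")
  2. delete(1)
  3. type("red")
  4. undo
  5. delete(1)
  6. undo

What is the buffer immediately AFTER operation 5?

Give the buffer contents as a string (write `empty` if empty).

After op 1 (type): buf='baz' undo_depth=1 redo_depth=0
After op 2 (delete): buf='ba' undo_depth=2 redo_depth=0
After op 3 (type): buf='bared' undo_depth=3 redo_depth=0
After op 4 (undo): buf='ba' undo_depth=2 redo_depth=1
After op 5 (delete): buf='b' undo_depth=3 redo_depth=0

Answer: b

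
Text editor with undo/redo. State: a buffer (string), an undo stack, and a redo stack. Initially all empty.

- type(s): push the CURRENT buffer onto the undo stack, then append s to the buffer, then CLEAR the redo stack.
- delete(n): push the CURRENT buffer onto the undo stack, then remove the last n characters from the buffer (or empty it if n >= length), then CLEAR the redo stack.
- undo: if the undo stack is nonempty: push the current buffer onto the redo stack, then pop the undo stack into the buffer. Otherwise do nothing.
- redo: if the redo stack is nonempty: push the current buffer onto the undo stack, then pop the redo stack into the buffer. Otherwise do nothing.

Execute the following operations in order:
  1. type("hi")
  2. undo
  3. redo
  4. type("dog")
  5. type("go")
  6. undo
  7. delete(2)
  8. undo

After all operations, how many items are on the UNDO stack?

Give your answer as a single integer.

Answer: 2

Derivation:
After op 1 (type): buf='hi' undo_depth=1 redo_depth=0
After op 2 (undo): buf='(empty)' undo_depth=0 redo_depth=1
After op 3 (redo): buf='hi' undo_depth=1 redo_depth=0
After op 4 (type): buf='hidog' undo_depth=2 redo_depth=0
After op 5 (type): buf='hidoggo' undo_depth=3 redo_depth=0
After op 6 (undo): buf='hidog' undo_depth=2 redo_depth=1
After op 7 (delete): buf='hid' undo_depth=3 redo_depth=0
After op 8 (undo): buf='hidog' undo_depth=2 redo_depth=1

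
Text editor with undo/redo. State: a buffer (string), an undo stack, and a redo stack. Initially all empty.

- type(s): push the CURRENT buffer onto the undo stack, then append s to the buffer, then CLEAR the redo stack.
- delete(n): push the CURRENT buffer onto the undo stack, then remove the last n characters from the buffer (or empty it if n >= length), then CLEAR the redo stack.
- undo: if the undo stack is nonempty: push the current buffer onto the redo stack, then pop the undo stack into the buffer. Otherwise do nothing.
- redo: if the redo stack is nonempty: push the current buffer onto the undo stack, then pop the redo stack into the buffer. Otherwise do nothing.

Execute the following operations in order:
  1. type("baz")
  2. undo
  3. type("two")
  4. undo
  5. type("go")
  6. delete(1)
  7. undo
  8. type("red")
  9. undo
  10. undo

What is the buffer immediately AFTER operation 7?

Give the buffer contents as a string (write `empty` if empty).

After op 1 (type): buf='baz' undo_depth=1 redo_depth=0
After op 2 (undo): buf='(empty)' undo_depth=0 redo_depth=1
After op 3 (type): buf='two' undo_depth=1 redo_depth=0
After op 4 (undo): buf='(empty)' undo_depth=0 redo_depth=1
After op 5 (type): buf='go' undo_depth=1 redo_depth=0
After op 6 (delete): buf='g' undo_depth=2 redo_depth=0
After op 7 (undo): buf='go' undo_depth=1 redo_depth=1

Answer: go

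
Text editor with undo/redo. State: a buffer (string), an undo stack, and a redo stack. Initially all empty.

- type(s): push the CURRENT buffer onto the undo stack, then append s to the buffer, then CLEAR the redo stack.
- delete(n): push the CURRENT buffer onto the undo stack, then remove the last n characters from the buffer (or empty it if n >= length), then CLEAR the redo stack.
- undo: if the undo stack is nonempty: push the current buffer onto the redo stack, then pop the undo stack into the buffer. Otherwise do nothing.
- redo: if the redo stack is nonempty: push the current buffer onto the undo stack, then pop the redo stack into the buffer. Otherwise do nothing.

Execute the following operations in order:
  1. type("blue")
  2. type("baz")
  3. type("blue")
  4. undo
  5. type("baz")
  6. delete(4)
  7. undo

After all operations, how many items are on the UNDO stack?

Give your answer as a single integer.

Answer: 3

Derivation:
After op 1 (type): buf='blue' undo_depth=1 redo_depth=0
After op 2 (type): buf='bluebaz' undo_depth=2 redo_depth=0
After op 3 (type): buf='bluebazblue' undo_depth=3 redo_depth=0
After op 4 (undo): buf='bluebaz' undo_depth=2 redo_depth=1
After op 5 (type): buf='bluebazbaz' undo_depth=3 redo_depth=0
After op 6 (delete): buf='blueba' undo_depth=4 redo_depth=0
After op 7 (undo): buf='bluebazbaz' undo_depth=3 redo_depth=1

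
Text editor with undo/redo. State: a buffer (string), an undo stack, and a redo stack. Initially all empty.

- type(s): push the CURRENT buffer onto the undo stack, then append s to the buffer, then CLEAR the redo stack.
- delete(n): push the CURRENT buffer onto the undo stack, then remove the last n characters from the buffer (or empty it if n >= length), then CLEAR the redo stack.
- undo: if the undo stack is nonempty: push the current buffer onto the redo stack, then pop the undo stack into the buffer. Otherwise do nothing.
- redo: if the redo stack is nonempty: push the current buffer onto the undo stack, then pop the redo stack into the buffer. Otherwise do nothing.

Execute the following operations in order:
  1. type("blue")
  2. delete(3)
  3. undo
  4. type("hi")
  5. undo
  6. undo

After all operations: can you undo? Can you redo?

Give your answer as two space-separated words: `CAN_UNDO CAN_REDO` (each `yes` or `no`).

After op 1 (type): buf='blue' undo_depth=1 redo_depth=0
After op 2 (delete): buf='b' undo_depth=2 redo_depth=0
After op 3 (undo): buf='blue' undo_depth=1 redo_depth=1
After op 4 (type): buf='bluehi' undo_depth=2 redo_depth=0
After op 5 (undo): buf='blue' undo_depth=1 redo_depth=1
After op 6 (undo): buf='(empty)' undo_depth=0 redo_depth=2

Answer: no yes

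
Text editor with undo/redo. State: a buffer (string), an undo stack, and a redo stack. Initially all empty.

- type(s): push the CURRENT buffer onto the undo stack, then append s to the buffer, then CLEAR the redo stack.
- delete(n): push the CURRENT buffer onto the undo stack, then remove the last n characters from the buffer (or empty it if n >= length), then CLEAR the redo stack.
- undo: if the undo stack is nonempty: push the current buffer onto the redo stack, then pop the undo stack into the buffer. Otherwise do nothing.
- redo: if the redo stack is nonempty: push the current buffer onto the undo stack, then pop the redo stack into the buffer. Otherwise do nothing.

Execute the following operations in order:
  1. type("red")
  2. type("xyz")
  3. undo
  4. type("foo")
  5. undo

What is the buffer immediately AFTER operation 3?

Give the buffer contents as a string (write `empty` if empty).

After op 1 (type): buf='red' undo_depth=1 redo_depth=0
After op 2 (type): buf='redxyz' undo_depth=2 redo_depth=0
After op 3 (undo): buf='red' undo_depth=1 redo_depth=1

Answer: red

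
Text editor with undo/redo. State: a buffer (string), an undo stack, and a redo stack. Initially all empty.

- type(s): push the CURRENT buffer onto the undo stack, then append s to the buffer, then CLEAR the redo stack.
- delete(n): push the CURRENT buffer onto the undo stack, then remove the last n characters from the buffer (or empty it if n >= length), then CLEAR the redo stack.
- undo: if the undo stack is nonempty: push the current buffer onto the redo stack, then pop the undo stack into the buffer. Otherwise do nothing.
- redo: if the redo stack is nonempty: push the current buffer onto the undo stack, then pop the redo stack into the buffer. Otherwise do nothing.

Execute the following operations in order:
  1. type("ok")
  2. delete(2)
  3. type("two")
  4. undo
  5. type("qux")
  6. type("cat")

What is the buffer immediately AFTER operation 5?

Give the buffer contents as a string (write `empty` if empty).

After op 1 (type): buf='ok' undo_depth=1 redo_depth=0
After op 2 (delete): buf='(empty)' undo_depth=2 redo_depth=0
After op 3 (type): buf='two' undo_depth=3 redo_depth=0
After op 4 (undo): buf='(empty)' undo_depth=2 redo_depth=1
After op 5 (type): buf='qux' undo_depth=3 redo_depth=0

Answer: qux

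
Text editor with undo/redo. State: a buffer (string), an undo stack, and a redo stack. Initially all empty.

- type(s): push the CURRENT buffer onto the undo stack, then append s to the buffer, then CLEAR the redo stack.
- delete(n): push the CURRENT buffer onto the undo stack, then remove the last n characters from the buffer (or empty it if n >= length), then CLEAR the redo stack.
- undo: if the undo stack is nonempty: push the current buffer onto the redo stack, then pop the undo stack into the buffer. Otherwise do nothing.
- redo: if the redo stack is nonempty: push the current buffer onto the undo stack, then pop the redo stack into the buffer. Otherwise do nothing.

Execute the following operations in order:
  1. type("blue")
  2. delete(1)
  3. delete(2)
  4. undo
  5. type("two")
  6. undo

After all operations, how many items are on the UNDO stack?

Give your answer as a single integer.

After op 1 (type): buf='blue' undo_depth=1 redo_depth=0
After op 2 (delete): buf='blu' undo_depth=2 redo_depth=0
After op 3 (delete): buf='b' undo_depth=3 redo_depth=0
After op 4 (undo): buf='blu' undo_depth=2 redo_depth=1
After op 5 (type): buf='blutwo' undo_depth=3 redo_depth=0
After op 6 (undo): buf='blu' undo_depth=2 redo_depth=1

Answer: 2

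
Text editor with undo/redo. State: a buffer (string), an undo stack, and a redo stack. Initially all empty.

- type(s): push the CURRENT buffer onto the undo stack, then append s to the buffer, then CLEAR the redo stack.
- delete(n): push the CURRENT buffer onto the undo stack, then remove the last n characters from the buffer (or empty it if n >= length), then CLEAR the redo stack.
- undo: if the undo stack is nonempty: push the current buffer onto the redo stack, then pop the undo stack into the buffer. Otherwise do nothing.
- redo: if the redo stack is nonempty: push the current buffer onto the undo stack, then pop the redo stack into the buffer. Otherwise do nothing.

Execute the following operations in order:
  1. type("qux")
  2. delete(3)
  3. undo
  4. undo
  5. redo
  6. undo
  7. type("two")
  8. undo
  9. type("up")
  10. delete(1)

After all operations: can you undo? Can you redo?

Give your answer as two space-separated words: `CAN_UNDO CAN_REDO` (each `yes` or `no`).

Answer: yes no

Derivation:
After op 1 (type): buf='qux' undo_depth=1 redo_depth=0
After op 2 (delete): buf='(empty)' undo_depth=2 redo_depth=0
After op 3 (undo): buf='qux' undo_depth=1 redo_depth=1
After op 4 (undo): buf='(empty)' undo_depth=0 redo_depth=2
After op 5 (redo): buf='qux' undo_depth=1 redo_depth=1
After op 6 (undo): buf='(empty)' undo_depth=0 redo_depth=2
After op 7 (type): buf='two' undo_depth=1 redo_depth=0
After op 8 (undo): buf='(empty)' undo_depth=0 redo_depth=1
After op 9 (type): buf='up' undo_depth=1 redo_depth=0
After op 10 (delete): buf='u' undo_depth=2 redo_depth=0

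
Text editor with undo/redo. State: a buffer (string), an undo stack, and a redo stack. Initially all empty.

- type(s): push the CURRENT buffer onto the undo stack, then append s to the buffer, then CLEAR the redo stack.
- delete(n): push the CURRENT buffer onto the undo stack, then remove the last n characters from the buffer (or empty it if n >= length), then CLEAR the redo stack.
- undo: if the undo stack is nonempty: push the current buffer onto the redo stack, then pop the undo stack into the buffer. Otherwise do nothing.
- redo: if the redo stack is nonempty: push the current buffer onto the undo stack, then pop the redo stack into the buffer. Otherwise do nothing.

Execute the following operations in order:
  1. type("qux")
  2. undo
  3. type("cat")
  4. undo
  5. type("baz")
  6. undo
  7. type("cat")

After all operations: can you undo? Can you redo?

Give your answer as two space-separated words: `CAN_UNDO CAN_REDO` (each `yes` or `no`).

Answer: yes no

Derivation:
After op 1 (type): buf='qux' undo_depth=1 redo_depth=0
After op 2 (undo): buf='(empty)' undo_depth=0 redo_depth=1
After op 3 (type): buf='cat' undo_depth=1 redo_depth=0
After op 4 (undo): buf='(empty)' undo_depth=0 redo_depth=1
After op 5 (type): buf='baz' undo_depth=1 redo_depth=0
After op 6 (undo): buf='(empty)' undo_depth=0 redo_depth=1
After op 7 (type): buf='cat' undo_depth=1 redo_depth=0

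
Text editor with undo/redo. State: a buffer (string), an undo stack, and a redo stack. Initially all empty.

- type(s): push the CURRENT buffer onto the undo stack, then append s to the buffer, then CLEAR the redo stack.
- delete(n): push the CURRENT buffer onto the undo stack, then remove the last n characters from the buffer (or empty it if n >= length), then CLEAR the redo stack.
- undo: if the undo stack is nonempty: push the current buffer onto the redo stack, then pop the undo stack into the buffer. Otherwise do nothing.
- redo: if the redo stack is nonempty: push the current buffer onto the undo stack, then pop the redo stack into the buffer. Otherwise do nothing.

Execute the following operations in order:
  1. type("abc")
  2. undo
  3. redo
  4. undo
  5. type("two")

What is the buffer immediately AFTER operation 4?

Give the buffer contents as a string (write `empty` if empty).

After op 1 (type): buf='abc' undo_depth=1 redo_depth=0
After op 2 (undo): buf='(empty)' undo_depth=0 redo_depth=1
After op 3 (redo): buf='abc' undo_depth=1 redo_depth=0
After op 4 (undo): buf='(empty)' undo_depth=0 redo_depth=1

Answer: empty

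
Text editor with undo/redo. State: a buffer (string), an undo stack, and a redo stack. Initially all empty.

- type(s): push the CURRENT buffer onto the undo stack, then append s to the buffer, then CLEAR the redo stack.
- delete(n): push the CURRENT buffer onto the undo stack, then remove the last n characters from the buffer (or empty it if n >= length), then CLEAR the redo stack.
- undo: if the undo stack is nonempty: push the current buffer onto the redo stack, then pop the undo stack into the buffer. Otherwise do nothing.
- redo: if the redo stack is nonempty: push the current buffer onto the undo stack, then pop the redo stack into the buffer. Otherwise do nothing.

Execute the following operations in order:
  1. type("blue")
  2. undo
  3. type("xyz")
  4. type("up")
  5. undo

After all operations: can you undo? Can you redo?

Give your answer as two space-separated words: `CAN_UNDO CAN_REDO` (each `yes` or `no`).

Answer: yes yes

Derivation:
After op 1 (type): buf='blue' undo_depth=1 redo_depth=0
After op 2 (undo): buf='(empty)' undo_depth=0 redo_depth=1
After op 3 (type): buf='xyz' undo_depth=1 redo_depth=0
After op 4 (type): buf='xyzup' undo_depth=2 redo_depth=0
After op 5 (undo): buf='xyz' undo_depth=1 redo_depth=1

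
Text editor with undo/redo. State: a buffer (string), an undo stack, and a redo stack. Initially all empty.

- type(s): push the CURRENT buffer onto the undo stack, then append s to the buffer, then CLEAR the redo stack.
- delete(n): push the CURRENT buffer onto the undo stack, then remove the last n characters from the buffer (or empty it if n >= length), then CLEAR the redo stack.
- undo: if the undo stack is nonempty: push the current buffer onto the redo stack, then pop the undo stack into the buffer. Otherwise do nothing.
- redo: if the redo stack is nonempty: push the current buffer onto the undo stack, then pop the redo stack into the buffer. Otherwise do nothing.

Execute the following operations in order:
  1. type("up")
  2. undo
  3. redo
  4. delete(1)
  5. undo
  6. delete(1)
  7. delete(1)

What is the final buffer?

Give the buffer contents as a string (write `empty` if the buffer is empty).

Answer: empty

Derivation:
After op 1 (type): buf='up' undo_depth=1 redo_depth=0
After op 2 (undo): buf='(empty)' undo_depth=0 redo_depth=1
After op 3 (redo): buf='up' undo_depth=1 redo_depth=0
After op 4 (delete): buf='u' undo_depth=2 redo_depth=0
After op 5 (undo): buf='up' undo_depth=1 redo_depth=1
After op 6 (delete): buf='u' undo_depth=2 redo_depth=0
After op 7 (delete): buf='(empty)' undo_depth=3 redo_depth=0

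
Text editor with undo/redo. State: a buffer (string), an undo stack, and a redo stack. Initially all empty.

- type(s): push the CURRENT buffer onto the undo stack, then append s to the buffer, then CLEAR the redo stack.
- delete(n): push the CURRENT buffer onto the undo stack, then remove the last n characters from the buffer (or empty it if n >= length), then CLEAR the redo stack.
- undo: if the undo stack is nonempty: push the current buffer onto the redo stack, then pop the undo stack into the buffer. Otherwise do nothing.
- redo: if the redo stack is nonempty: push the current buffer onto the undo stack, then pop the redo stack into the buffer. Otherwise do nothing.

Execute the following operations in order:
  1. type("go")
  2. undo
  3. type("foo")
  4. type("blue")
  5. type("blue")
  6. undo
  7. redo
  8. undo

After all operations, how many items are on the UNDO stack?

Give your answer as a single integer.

After op 1 (type): buf='go' undo_depth=1 redo_depth=0
After op 2 (undo): buf='(empty)' undo_depth=0 redo_depth=1
After op 3 (type): buf='foo' undo_depth=1 redo_depth=0
After op 4 (type): buf='fooblue' undo_depth=2 redo_depth=0
After op 5 (type): buf='fooblueblue' undo_depth=3 redo_depth=0
After op 6 (undo): buf='fooblue' undo_depth=2 redo_depth=1
After op 7 (redo): buf='fooblueblue' undo_depth=3 redo_depth=0
After op 8 (undo): buf='fooblue' undo_depth=2 redo_depth=1

Answer: 2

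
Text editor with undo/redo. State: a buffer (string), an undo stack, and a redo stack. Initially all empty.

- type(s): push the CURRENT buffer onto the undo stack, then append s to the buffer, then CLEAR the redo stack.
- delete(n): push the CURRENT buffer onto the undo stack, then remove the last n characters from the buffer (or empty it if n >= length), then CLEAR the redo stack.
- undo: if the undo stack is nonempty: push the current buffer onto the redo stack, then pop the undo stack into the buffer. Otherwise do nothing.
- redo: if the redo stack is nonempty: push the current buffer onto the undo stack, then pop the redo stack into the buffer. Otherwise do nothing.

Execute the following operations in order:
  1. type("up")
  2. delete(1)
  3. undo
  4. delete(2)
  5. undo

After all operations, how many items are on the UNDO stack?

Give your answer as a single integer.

After op 1 (type): buf='up' undo_depth=1 redo_depth=0
After op 2 (delete): buf='u' undo_depth=2 redo_depth=0
After op 3 (undo): buf='up' undo_depth=1 redo_depth=1
After op 4 (delete): buf='(empty)' undo_depth=2 redo_depth=0
After op 5 (undo): buf='up' undo_depth=1 redo_depth=1

Answer: 1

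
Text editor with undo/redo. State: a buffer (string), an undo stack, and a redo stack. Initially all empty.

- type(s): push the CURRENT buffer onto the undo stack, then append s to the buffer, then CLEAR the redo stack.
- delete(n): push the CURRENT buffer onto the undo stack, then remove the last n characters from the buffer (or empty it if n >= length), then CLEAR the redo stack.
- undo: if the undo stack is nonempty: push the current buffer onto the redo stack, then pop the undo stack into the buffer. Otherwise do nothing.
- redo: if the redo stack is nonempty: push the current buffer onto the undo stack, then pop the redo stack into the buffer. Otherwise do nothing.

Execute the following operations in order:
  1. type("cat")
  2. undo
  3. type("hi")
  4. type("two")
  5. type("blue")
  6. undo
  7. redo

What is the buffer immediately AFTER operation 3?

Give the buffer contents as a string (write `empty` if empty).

After op 1 (type): buf='cat' undo_depth=1 redo_depth=0
After op 2 (undo): buf='(empty)' undo_depth=0 redo_depth=1
After op 3 (type): buf='hi' undo_depth=1 redo_depth=0

Answer: hi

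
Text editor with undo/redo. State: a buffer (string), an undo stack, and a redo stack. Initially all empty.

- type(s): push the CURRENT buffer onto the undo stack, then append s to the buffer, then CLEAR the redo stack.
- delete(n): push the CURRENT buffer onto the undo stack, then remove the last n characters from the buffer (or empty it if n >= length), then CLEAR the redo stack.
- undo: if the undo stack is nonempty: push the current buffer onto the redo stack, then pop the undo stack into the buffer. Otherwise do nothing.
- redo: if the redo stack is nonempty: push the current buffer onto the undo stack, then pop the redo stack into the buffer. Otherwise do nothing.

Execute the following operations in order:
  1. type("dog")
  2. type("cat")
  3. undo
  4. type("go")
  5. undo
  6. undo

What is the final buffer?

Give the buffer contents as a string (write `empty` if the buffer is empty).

After op 1 (type): buf='dog' undo_depth=1 redo_depth=0
After op 2 (type): buf='dogcat' undo_depth=2 redo_depth=0
After op 3 (undo): buf='dog' undo_depth=1 redo_depth=1
After op 4 (type): buf='doggo' undo_depth=2 redo_depth=0
After op 5 (undo): buf='dog' undo_depth=1 redo_depth=1
After op 6 (undo): buf='(empty)' undo_depth=0 redo_depth=2

Answer: empty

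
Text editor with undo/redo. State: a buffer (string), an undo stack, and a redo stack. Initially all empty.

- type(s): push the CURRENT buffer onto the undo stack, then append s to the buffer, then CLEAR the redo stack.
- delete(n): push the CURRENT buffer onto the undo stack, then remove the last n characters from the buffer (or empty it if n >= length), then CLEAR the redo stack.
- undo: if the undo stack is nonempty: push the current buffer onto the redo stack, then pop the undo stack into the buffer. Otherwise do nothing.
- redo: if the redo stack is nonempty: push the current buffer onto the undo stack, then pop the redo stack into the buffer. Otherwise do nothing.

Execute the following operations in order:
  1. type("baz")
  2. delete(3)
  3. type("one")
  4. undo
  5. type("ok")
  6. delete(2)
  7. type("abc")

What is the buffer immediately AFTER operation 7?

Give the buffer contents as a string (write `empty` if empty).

Answer: abc

Derivation:
After op 1 (type): buf='baz' undo_depth=1 redo_depth=0
After op 2 (delete): buf='(empty)' undo_depth=2 redo_depth=0
After op 3 (type): buf='one' undo_depth=3 redo_depth=0
After op 4 (undo): buf='(empty)' undo_depth=2 redo_depth=1
After op 5 (type): buf='ok' undo_depth=3 redo_depth=0
After op 6 (delete): buf='(empty)' undo_depth=4 redo_depth=0
After op 7 (type): buf='abc' undo_depth=5 redo_depth=0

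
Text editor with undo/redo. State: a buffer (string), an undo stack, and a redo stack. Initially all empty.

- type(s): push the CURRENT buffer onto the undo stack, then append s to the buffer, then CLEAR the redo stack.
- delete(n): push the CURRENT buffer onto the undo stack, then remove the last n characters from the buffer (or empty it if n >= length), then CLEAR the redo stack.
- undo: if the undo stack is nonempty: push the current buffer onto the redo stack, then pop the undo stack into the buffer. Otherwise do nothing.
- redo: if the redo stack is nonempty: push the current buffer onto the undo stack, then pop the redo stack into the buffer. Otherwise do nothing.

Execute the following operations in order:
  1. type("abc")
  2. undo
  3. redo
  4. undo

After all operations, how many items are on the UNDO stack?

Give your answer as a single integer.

Answer: 0

Derivation:
After op 1 (type): buf='abc' undo_depth=1 redo_depth=0
After op 2 (undo): buf='(empty)' undo_depth=0 redo_depth=1
After op 3 (redo): buf='abc' undo_depth=1 redo_depth=0
After op 4 (undo): buf='(empty)' undo_depth=0 redo_depth=1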